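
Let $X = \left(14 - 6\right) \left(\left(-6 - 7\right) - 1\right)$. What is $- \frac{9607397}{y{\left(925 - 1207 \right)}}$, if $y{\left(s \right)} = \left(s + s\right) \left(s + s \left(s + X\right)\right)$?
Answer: $\frac{9607397}{62505864} \approx 0.1537$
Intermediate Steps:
$X = -112$ ($X = 8 \left(-13 - 1\right) = 8 \left(-14\right) = -112$)
$y{\left(s \right)} = 2 s \left(s + s \left(-112 + s\right)\right)$ ($y{\left(s \right)} = \left(s + s\right) \left(s + s \left(s - 112\right)\right) = 2 s \left(s + s \left(-112 + s\right)\right)$)
$- \frac{9607397}{y{\left(925 - 1207 \right)}} = - \frac{9607397}{2 \left(925 - 1207\right)^{2} \left(-111 + \left(925 - 1207\right)\right)} = - \frac{9607397}{2 \left(-282\right)^{2} \left(-111 - 282\right)} = - \frac{9607397}{2 \cdot 79524 \left(-393\right)} = - \frac{9607397}{-62505864} = \left(-9607397\right) \left(- \frac{1}{62505864}\right) = \frac{9607397}{62505864}$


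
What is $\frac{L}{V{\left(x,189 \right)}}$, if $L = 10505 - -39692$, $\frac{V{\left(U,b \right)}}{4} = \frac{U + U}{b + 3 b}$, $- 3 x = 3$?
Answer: $- \frac{9487233}{2} \approx -4.7436 \cdot 10^{6}$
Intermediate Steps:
$x = -1$ ($x = \left(- \frac{1}{3}\right) 3 = -1$)
$V{\left(U,b \right)} = \frac{2 U}{b}$ ($V{\left(U,b \right)} = 4 \frac{U + U}{b + 3 b} = 4 \frac{2 U}{4 b} = 4 \cdot 2 U \frac{1}{4 b} = 4 \frac{U}{2 b} = \frac{2 U}{b}$)
$L = 50197$ ($L = 10505 + 39692 = 50197$)
$\frac{L}{V{\left(x,189 \right)}} = \frac{50197}{2 \left(-1\right) \frac{1}{189}} = \frac{50197}{- \frac{2}{189}} = 50197 \left(- \frac{189}{2}\right) = - \frac{9487233}{2}$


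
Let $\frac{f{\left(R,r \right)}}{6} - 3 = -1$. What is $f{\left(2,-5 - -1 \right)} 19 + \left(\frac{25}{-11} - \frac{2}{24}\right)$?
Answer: $\frac{29785}{132} \approx 225.64$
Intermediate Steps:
$f{\left(R,r \right)} = 12$ ($f{\left(R,r \right)} = 18 + 6 \left(-1\right) = 18 - 6 = 12$)
$f{\left(2,-5 - -1 \right)} 19 + \left(\frac{25}{-11} - \frac{2}{24}\right) = 12 \cdot 19 + \left(\frac{25}{-11} - \frac{2}{24}\right) = 228 + \left(25 \left(- \frac{1}{11}\right) - \frac{1}{12}\right) = 228 - \frac{311}{132} = \frac{29785}{132}$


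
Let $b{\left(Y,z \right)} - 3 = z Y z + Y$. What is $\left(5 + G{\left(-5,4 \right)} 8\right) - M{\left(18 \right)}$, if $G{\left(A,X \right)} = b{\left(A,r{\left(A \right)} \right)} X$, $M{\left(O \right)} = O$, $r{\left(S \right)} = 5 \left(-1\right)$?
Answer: $-4077$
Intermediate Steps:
$r{\left(S \right)} = -5$
$b{\left(Y,z \right)} = 3 + Y + Y z^{2}$ ($b{\left(Y,z \right)} = 3 + \left(z Y z + Y\right) = 3 + \left(Y z z + Y\right) = 3 + \left(Y z^{2} + Y\right) = 3 + \left(Y + Y z^{2}\right) = 3 + Y + Y z^{2}$)
$G{\left(A,X \right)} = X \left(3 + 26 A\right)$ ($G{\left(A,X \right)} = \left(3 + A + A \left(-5\right)^{2}\right) X = \left(3 + A + A 25\right) X = \left(3 + A + 25 A\right) X = \left(3 + 26 A\right) X = X \left(3 + 26 A\right)$)
$\left(5 + G{\left(-5,4 \right)} 8\right) - M{\left(18 \right)} = \left(5 + 4 \left(3 + 26 \left(-5\right)\right) 8\right) - 18 = \left(5 + 4 \left(3 - 130\right) 8\right) - 18 = \left(5 + 4 \left(-127\right) 8\right) - 18 = \left(5 - 4064\right) - 18 = -4059 - 18 = -4077$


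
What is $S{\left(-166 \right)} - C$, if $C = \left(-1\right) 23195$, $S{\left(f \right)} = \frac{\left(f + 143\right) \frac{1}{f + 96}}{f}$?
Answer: $\frac{269525877}{11620} \approx 23195.0$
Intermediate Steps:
$S{\left(f \right)} = \frac{143 + f}{f \left(96 + f\right)}$ ($S{\left(f \right)} = \frac{\left(143 + f\right) \frac{1}{96 + f}}{f} = \frac{\frac{1}{96 + f} \left(143 + f\right)}{f} = \frac{143 + f}{f \left(96 + f\right)}$)
$C = -23195$
$S{\left(-166 \right)} - C = \frac{143 - 166}{\left(-166\right) \left(96 - 166\right)} - -23195 = \left(- \frac{1}{166}\right) \frac{1}{-70} \left(-23\right) + 23195 = \left(- \frac{1}{166}\right) \left(- \frac{1}{70}\right) \left(-23\right) + 23195 = - \frac{23}{11620} + 23195 = \frac{269525877}{11620}$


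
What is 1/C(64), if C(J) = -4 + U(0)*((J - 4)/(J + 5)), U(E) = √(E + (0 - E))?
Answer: -¼ ≈ -0.25000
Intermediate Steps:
U(E) = 0 (U(E) = √(E - E) = √0 = 0)
C(J) = -4 (C(J) = -4 + 0*((J - 4)/(J + 5)) = -4 + 0*((-4 + J)/(5 + J)) = -4 + 0 = -4)
1/C(64) = 1/(-4) = -¼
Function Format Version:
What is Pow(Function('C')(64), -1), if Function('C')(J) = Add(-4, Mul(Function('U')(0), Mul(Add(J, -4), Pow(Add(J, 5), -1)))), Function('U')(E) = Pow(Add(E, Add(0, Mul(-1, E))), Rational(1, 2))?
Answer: Rational(-1, 4) ≈ -0.25000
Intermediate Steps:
Function('U')(E) = 0 (Function('U')(E) = Pow(Add(E, Mul(-1, E)), Rational(1, 2)) = Pow(0, Rational(1, 2)) = 0)
Function('C')(J) = -4 (Function('C')(J) = Add(-4, Mul(0, Mul(Add(J, -4), Pow(Add(J, 5), -1)))) = Add(-4, Mul(0, Mul(Add(-4, J), Pow(Add(5, J), -1)))) = Add(-4, Mul(0, Mul(Pow(Add(5, J), -1), Add(-4, J)))) = Add(-4, 0) = -4)
Pow(Function('C')(64), -1) = Pow(-4, -1) = Rational(-1, 4)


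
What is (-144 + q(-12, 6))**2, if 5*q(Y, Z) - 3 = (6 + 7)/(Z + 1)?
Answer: 25060036/1225 ≈ 20457.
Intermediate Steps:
q(Y, Z) = 3/5 + 13/(5*(1 + Z)) (q(Y, Z) = 3/5 + ((6 + 7)/(Z + 1))/5 = 3/5 + (13/(1 + Z))/5 = 3/5 + 13/(5*(1 + Z)))
(-144 + q(-12, 6))**2 = (-144 + (16 + 3*6)/(5*(1 + 6)))**2 = (-144 + (1/5)*(16 + 18)/7)**2 = (-144 + (1/5)*(1/7)*34)**2 = (-144 + 34/35)**2 = (-5006/35)**2 = 25060036/1225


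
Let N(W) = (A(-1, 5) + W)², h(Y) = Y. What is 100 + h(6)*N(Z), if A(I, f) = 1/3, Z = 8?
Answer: 1550/3 ≈ 516.67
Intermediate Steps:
A(I, f) = ⅓
N(W) = (⅓ + W)²
100 + h(6)*N(Z) = 100 + 6*((1 + 3*8)²/9) = 100 + 6*((1 + 24)²/9) = 100 + 6*((⅑)*25²) = 100 + 6*((⅑)*625) = 100 + 6*(625/9) = 100 + 1250/3 = 1550/3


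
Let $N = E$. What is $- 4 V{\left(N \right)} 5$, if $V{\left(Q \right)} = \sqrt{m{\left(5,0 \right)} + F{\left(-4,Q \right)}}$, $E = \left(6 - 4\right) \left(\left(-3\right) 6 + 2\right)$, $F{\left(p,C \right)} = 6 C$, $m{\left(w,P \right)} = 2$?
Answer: $- 20 i \sqrt{190} \approx - 275.68 i$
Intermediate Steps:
$E = -32$ ($E = 2 \left(-18 + 2\right) = 2 \left(-16\right) = -32$)
$N = -32$
$V{\left(Q \right)} = \sqrt{2 + 6 Q}$
$- 4 V{\left(N \right)} 5 = - 4 \sqrt{2 + 6 \left(-32\right)} 5 = - 4 \sqrt{2 - 192} \cdot 5 = - 4 \sqrt{-190} \cdot 5 = - 4 i \sqrt{190} \cdot 5 = - 20 i \sqrt{190}$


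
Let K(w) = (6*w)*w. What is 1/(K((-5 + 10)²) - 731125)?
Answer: -1/727375 ≈ -1.3748e-6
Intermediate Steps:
K(w) = 6*w²
1/(K((-5 + 10)²) - 731125) = 1/(6*((-5 + 10)²)² - 731125) = 1/(6*(5²)² - 731125) = 1/(6*25² - 731125) = 1/(6*625 - 731125) = 1/(3750 - 731125) = 1/(-727375) = -1/727375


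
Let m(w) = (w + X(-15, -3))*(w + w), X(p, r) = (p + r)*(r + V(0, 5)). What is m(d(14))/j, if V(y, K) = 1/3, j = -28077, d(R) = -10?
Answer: 760/28077 ≈ 0.027068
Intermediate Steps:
V(y, K) = 1/3 (V(y, K) = 1*(1/3) = 1/3)
X(p, r) = (1/3 + r)*(p + r) (X(p, r) = (p + r)*(r + 1/3) = (p + r)*(1/3 + r) = (1/3 + r)*(p + r))
m(w) = 2*w*(48 + w) (m(w) = (w + ((-3)**2 + (1/3)*(-15) + (1/3)*(-3) - 15*(-3)))*(w + w) = (w + (9 - 5 - 1 + 45))*(2*w) = (w + 48)*(2*w) = (48 + w)*(2*w) = 2*w*(48 + w))
m(d(14))/j = (2*(-10)*(48 - 10))/(-28077) = (2*(-10)*38)*(-1/28077) = -760*(-1/28077) = 760/28077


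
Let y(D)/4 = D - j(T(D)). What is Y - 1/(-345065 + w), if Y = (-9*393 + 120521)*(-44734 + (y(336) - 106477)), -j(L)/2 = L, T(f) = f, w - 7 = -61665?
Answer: -7002789099438327/406723 ≈ -1.7218e+10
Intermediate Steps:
w = -61658 (w = 7 - 61665 = -61658)
j(L) = -2*L
y(D) = 12*D (y(D) = 4*(D - (-2)*D) = 4*(D + 2*D) = 4*(3*D) = 12*D)
Y = -17217588136 (Y = (-9*393 + 120521)*(-44734 + (12*336 - 106477)) = (-3537 + 120521)*(-44734 + (4032 - 106477)) = 116984*(-44734 - 102445) = 116984*(-147179) = -17217588136)
Y - 1/(-345065 + w) = -17217588136 - 1/(-345065 - 61658) = -17217588136 - 1/(-406723) = -17217588136 - 1*(-1/406723) = -17217588136 + 1/406723 = -7002789099438327/406723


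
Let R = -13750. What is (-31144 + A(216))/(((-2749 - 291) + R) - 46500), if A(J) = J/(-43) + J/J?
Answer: 267873/544294 ≈ 0.49215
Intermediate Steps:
A(J) = 1 - J/43 (A(J) = J*(-1/43) + 1 = -J/43 + 1 = 1 - J/43)
(-31144 + A(216))/(((-2749 - 291) + R) - 46500) = (-31144 + (1 - 1/43*216))/(((-2749 - 291) - 13750) - 46500) = (-31144 + (1 - 216/43))/((-3040 - 13750) - 46500) = (-31144 - 173/43)/(-16790 - 46500) = -1339365/43/(-63290) = -1339365/43*(-1/63290) = 267873/544294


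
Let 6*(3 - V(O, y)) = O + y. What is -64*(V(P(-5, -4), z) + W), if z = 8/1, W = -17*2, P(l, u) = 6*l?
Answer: 5248/3 ≈ 1749.3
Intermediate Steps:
W = -34
z = 8 (z = 8*1 = 8)
V(O, y) = 3 - O/6 - y/6 (V(O, y) = 3 - (O + y)/6 = 3 + (-O/6 - y/6) = 3 - O/6 - y/6)
-64*(V(P(-5, -4), z) + W) = -64*((3 - (-5) - 1/6*8) - 34) = -64*((3 - 1/6*(-30) - 4/3) - 34) = -64*((3 + 5 - 4/3) - 34) = -64*(20/3 - 34) = -64*(-82/3) = 5248/3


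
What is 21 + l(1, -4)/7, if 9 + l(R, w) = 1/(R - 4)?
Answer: 59/3 ≈ 19.667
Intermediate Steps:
l(R, w) = -9 + 1/(-4 + R) (l(R, w) = -9 + 1/(R - 4) = -9 + 1/(-4 + R))
21 + l(1, -4)/7 = 21 + ((37 - 9*1)/(-4 + 1))/7 = 21 + ((37 - 9)/(-3))/7 = 21 + (-1/3*28)/7 = 21 + (1/7)*(-28/3) = 21 - 4/3 = 59/3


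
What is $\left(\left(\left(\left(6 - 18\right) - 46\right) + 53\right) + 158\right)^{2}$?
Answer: $23409$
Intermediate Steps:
$\left(\left(\left(\left(6 - 18\right) - 46\right) + 53\right) + 158\right)^{2} = \left(\left(\left(-12 - 46\right) + 53\right) + 158\right)^{2} = \left(\left(-58 + 53\right) + 158\right)^{2} = \left(-5 + 158\right)^{2} = 153^{2} = 23409$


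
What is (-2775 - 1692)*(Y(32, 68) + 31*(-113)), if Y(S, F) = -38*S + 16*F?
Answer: 16219677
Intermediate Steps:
(-2775 - 1692)*(Y(32, 68) + 31*(-113)) = (-2775 - 1692)*((-38*32 + 16*68) + 31*(-113)) = -4467*((-1216 + 1088) - 3503) = -4467*(-128 - 3503) = -4467*(-3631) = 16219677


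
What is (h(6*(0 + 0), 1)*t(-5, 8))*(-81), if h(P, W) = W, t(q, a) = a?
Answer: -648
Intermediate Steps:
(h(6*(0 + 0), 1)*t(-5, 8))*(-81) = (1*8)*(-81) = 8*(-81) = -648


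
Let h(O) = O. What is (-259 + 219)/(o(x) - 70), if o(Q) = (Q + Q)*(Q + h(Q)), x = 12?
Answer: -20/253 ≈ -0.079051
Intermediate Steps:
o(Q) = 4*Q² (o(Q) = (Q + Q)*(Q + Q) = (2*Q)*(2*Q) = 4*Q²)
(-259 + 219)/(o(x) - 70) = (-259 + 219)/(4*12² - 70) = -40/(4*144 - 70) = -40/(576 - 70) = -40/506 = -40*1/506 = -20/253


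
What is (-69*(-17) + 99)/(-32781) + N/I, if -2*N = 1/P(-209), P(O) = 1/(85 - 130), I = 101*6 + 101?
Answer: -15403/2207254 ≈ -0.0069784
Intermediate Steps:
I = 707 (I = 606 + 101 = 707)
P(O) = -1/45 (P(O) = 1/(-45) = -1/45)
N = 45/2 (N = -1/(2*(-1/45)) = -½*(-45) = 45/2 ≈ 22.500)
(-69*(-17) + 99)/(-32781) + N/I = (-69*(-17) + 99)/(-32781) + (45/2)/707 = (1173 + 99)*(-1/32781) + (45/2)*(1/707) = 1272*(-1/32781) + 45/1414 = -424/10927 + 45/1414 = -15403/2207254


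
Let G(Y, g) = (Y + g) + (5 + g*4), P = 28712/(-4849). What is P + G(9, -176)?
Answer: -4227946/4849 ≈ -871.92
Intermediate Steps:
P = -28712/4849 (P = 28712*(-1/4849) = -28712/4849 ≈ -5.9212)
G(Y, g) = 5 + Y + 5*g (G(Y, g) = (Y + g) + (5 + 4*g) = 5 + Y + 5*g)
P + G(9, -176) = -28712/4849 + (5 + 9 + 5*(-176)) = -28712/4849 + (5 + 9 - 880) = -28712/4849 - 866 = -4227946/4849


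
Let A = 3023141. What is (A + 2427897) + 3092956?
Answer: 8543994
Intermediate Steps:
(A + 2427897) + 3092956 = (3023141 + 2427897) + 3092956 = 5451038 + 3092956 = 8543994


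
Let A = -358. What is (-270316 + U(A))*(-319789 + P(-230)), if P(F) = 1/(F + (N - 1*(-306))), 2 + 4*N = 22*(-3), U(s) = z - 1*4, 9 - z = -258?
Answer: 5095238480150/59 ≈ 8.6360e+10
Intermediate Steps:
z = 267 (z = 9 - 1*(-258) = 9 + 258 = 267)
U(s) = 263 (U(s) = 267 - 1*4 = 267 - 4 = 263)
N = -17 (N = -½ + (22*(-3))/4 = -½ + (¼)*(-66) = -½ - 33/2 = -17)
P(F) = 1/(289 + F) (P(F) = 1/(F + (-17 - 1*(-306))) = 1/(F + (-17 + 306)) = 1/(F + 289) = 1/(289 + F))
(-270316 + U(A))*(-319789 + P(-230)) = (-270316 + 263)*(-319789 + 1/(289 - 230)) = -270053*(-319789 + 1/59) = -270053*(-18867550/59) = 5095238480150/59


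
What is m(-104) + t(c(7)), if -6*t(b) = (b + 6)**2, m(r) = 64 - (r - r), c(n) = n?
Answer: 215/6 ≈ 35.833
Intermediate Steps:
m(r) = 64 (m(r) = 64 - 1*0 = 64 + 0 = 64)
t(b) = -(6 + b)**2/6 (t(b) = -(b + 6)**2/6 = -(6 + b)**2/6)
m(-104) + t(c(7)) = 64 - (6 + 7)**2/6 = 64 - 1/6*13**2 = 64 - 1/6*169 = 64 - 169/6 = 215/6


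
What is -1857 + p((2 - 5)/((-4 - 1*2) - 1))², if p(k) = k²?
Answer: -4458576/2401 ≈ -1857.0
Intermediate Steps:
-1857 + p((2 - 5)/((-4 - 1*2) - 1))² = -1857 + (((2 - 5)/((-4 - 1*2) - 1))²)² = -1857 + ((-3/((-4 - 2) - 1))²)² = -1857 + ((-3/(-6 - 1))²)² = -1857 + ((-3/(-7))²)² = -1857 + ((-3*(-⅐))²)² = -1857 + ((3/7)²)² = -1857 + (9/49)² = -1857 + 81/2401 = -4458576/2401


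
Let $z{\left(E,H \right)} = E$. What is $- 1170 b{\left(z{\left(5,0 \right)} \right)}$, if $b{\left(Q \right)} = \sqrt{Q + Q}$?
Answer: $- 1170 \sqrt{10} \approx -3699.9$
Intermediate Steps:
$b{\left(Q \right)} = \sqrt{2} \sqrt{Q}$ ($b{\left(Q \right)} = \sqrt{2 Q} = \sqrt{2} \sqrt{Q}$)
$- 1170 b{\left(z{\left(5,0 \right)} \right)} = - 1170 \sqrt{2} \sqrt{5} = - 1170 \sqrt{10}$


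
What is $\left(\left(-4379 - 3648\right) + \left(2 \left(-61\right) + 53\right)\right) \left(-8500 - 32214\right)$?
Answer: $329620544$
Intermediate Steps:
$\left(\left(-4379 - 3648\right) + \left(2 \left(-61\right) + 53\right)\right) \left(-8500 - 32214\right) = \left(\left(-4379 - 3648\right) + \left(-122 + 53\right)\right) \left(-40714\right) = \left(-8027 - 69\right) \left(-40714\right) = \left(-8096\right) \left(-40714\right) = 329620544$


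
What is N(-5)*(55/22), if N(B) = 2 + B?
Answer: -15/2 ≈ -7.5000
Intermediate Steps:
N(-5)*(55/22) = (2 - 5)*(55/22) = -165/22 = -3*5/2 = -15/2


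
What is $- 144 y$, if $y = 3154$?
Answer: $-454176$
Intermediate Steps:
$- 144 y = \left(-144\right) 3154 = -454176$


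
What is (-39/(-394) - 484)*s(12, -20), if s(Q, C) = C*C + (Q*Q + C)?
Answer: -49952134/197 ≈ -2.5356e+5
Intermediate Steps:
s(Q, C) = C + C² + Q² (s(Q, C) = C² + (Q² + C) = C² + (C + Q²) = C + C² + Q²)
(-39/(-394) - 484)*s(12, -20) = (-39/(-394) - 484)*(-20 + (-20)² + 12²) = (-39*(-1/394) - 484)*(-20 + 400 + 144) = (39/394 - 484)*524 = -190657/394*524 = -49952134/197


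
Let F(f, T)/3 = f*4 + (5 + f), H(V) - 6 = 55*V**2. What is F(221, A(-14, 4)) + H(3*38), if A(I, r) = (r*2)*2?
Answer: 718116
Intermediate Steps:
A(I, r) = 4*r (A(I, r) = (2*r)*2 = 4*r)
H(V) = 6 + 55*V**2
F(f, T) = 15 + 15*f (F(f, T) = 3*(f*4 + (5 + f)) = 3*(4*f + (5 + f)) = 3*(5 + 5*f) = 15 + 15*f)
F(221, A(-14, 4)) + H(3*38) = (15 + 15*221) + (6 + 55*(3*38)**2) = (15 + 3315) + (6 + 55*114**2) = 3330 + (6 + 55*12996) = 3330 + (6 + 714780) = 3330 + 714786 = 718116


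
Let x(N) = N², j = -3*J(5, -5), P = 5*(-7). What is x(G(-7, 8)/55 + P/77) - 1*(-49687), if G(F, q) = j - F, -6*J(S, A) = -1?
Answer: 601214069/12100 ≈ 49687.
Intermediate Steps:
P = -35
J(S, A) = ⅙ (J(S, A) = -⅙*(-1) = ⅙)
j = -½ (j = -3*⅙ = -½ ≈ -0.50000)
G(F, q) = -½ - F
x(G(-7, 8)/55 + P/77) - 1*(-49687) = ((-½ - 1*(-7))/55 - 35/77)² - 1*(-49687) = ((-½ + 7)*(1/55) - 35*1/77)² + 49687 = ((13/2)*(1/55) - 5/11)² + 49687 = (13/110 - 5/11)² + 49687 = (-37/110)² + 49687 = 1369/12100 + 49687 = 601214069/12100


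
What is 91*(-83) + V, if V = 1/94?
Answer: -709981/94 ≈ -7553.0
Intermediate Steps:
V = 1/94 ≈ 0.010638
91*(-83) + V = 91*(-83) + 1/94 = -7553 + 1/94 = -709981/94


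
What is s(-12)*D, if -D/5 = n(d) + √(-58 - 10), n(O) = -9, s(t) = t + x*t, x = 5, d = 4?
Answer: -3240 + 720*I*√17 ≈ -3240.0 + 2968.6*I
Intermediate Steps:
s(t) = 6*t (s(t) = t + 5*t = 6*t)
D = 45 - 10*I*√17 (D = -5*(-9 + √(-58 - 10)) = -5*(-9 + √(-68)) = -5*(-9 + 2*I*√17) = 45 - 10*I*√17 ≈ 45.0 - 41.231*I)
s(-12)*D = (6*(-12))*(45 - 10*I*√17) = -72*(45 - 10*I*√17) = -3240 + 720*I*√17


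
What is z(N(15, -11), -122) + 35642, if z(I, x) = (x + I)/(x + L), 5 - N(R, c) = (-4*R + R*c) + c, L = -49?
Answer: 6094663/171 ≈ 35641.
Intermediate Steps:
N(R, c) = 5 - c + 4*R - R*c (N(R, c) = 5 - ((-4*R + R*c) + c) = 5 - (c - 4*R + R*c) = 5 + (-c + 4*R - R*c) = 5 - c + 4*R - R*c)
z(I, x) = (I + x)/(-49 + x) (z(I, x) = (x + I)/(x - 49) = (I + x)/(-49 + x))
z(N(15, -11), -122) + 35642 = ((5 - 1*(-11) + 4*15 - 1*15*(-11)) - 122)/(-49 - 122) + 35642 = ((5 + 11 + 60 + 165) - 122)/(-171) + 35642 = -(241 - 122)/171 + 35642 = -1/171*119 + 35642 = -119/171 + 35642 = 6094663/171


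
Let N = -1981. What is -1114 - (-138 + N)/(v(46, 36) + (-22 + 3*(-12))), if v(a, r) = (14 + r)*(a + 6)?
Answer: -2829669/2542 ≈ -1113.2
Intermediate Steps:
v(a, r) = (6 + a)*(14 + r) (v(a, r) = (14 + r)*(6 + a) = (6 + a)*(14 + r))
-1114 - (-138 + N)/(v(46, 36) + (-22 + 3*(-12))) = -1114 - (-138 - 1981)/((84 + 6*36 + 14*46 + 46*36) + (-22 + 3*(-12))) = -1114 - (-2119)/((84 + 216 + 644 + 1656) + (-22 - 36)) = -1114 - (-2119)/(2600 - 58) = -1114 - (-2119)/2542 = -1114 - 1*(-2119/2542) = -1114 + 2119/2542 = -2829669/2542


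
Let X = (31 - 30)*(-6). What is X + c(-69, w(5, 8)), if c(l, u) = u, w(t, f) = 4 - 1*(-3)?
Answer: 1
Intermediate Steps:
w(t, f) = 7 (w(t, f) = 4 + 3 = 7)
X = -6 (X = 1*(-6) = -6)
X + c(-69, w(5, 8)) = -6 + 7 = 1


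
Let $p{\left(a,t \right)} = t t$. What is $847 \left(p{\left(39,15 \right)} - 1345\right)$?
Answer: $-948640$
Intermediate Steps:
$p{\left(a,t \right)} = t^{2}$
$847 \left(p{\left(39,15 \right)} - 1345\right) = 847 \left(15^{2} - 1345\right) = 847 \left(225 - 1345\right) = 847 \left(-1120\right) = -948640$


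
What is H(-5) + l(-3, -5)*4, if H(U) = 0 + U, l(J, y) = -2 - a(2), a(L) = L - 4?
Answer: -5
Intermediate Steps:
a(L) = -4 + L
l(J, y) = 0 (l(J, y) = -2 - (-4 + 2) = -2 - 1*(-2) = -2 + 2 = 0)
H(U) = U
H(-5) + l(-3, -5)*4 = -5 + 0*4 = -5 + 0 = -5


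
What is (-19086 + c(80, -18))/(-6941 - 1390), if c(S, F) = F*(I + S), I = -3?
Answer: 6824/2777 ≈ 2.4573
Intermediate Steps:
c(S, F) = F*(-3 + S)
(-19086 + c(80, -18))/(-6941 - 1390) = (-19086 - 18*(-3 + 80))/(-6941 - 1390) = (-19086 - 18*77)/(-8331) = (-19086 - 1386)*(-1/8331) = -20472*(-1/8331) = 6824/2777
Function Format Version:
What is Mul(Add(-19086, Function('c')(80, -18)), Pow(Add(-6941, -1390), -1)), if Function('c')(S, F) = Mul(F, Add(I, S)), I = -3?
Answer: Rational(6824, 2777) ≈ 2.4573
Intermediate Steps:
Function('c')(S, F) = Mul(F, Add(-3, S))
Mul(Add(-19086, Function('c')(80, -18)), Pow(Add(-6941, -1390), -1)) = Mul(Add(-19086, Mul(-18, Add(-3, 80))), Pow(Add(-6941, -1390), -1)) = Mul(Add(-19086, Mul(-18, 77)), Pow(-8331, -1)) = Mul(Add(-19086, -1386), Rational(-1, 8331)) = Mul(-20472, Rational(-1, 8331)) = Rational(6824, 2777)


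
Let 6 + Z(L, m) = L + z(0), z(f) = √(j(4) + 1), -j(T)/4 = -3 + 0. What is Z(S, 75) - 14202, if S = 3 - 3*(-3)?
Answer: -14196 + √13 ≈ -14192.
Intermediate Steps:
j(T) = 12 (j(T) = -4*(-3 + 0) = -4*(-3) = 12)
z(f) = √13 (z(f) = √(12 + 1) = √13)
S = 12 (S = 3 + 9 = 12)
Z(L, m) = -6 + L + √13 (Z(L, m) = -6 + (L + √13) = -6 + L + √13)
Z(S, 75) - 14202 = (-6 + 12 + √13) - 14202 = (6 + √13) - 14202 = -14196 + √13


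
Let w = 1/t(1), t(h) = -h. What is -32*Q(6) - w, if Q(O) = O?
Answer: -191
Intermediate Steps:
w = -1 (w = 1/(-1*1) = 1/(-1) = -1)
-32*Q(6) - w = -32*6 - 1*(-1) = -192 + 1 = -191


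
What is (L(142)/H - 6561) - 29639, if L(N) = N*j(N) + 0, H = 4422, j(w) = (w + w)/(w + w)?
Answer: -80038129/2211 ≈ -36200.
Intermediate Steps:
j(w) = 1 (j(w) = (2*w)/((2*w)) = (2*w)*(1/(2*w)) = 1)
L(N) = N (L(N) = N*1 + 0 = N + 0 = N)
(L(142)/H - 6561) - 29639 = (142/4422 - 6561) - 29639 = (142*(1/4422) - 6561) - 29639 = (71/2211 - 6561) - 29639 = -14506300/2211 - 29639 = -80038129/2211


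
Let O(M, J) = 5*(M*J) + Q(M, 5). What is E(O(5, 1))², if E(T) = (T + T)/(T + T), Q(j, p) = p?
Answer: 1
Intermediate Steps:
O(M, J) = 5 + 5*J*M (O(M, J) = 5*(M*J) + 5 = 5*(J*M) + 5 = 5*J*M + 5 = 5 + 5*J*M)
E(T) = 1 (E(T) = (2*T)/((2*T)) = (2*T)*(1/(2*T)) = 1)
E(O(5, 1))² = 1² = 1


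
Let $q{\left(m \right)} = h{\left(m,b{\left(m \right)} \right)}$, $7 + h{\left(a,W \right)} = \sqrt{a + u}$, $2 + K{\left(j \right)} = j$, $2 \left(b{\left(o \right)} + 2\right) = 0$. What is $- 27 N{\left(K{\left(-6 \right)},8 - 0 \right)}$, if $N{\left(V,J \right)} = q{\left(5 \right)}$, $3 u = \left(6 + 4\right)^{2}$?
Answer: $189 - 9 \sqrt{345} \approx 21.832$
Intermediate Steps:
$b{\left(o \right)} = -2$ ($b{\left(o \right)} = -2 + \frac{1}{2} \cdot 0 = -2 + 0 = -2$)
$u = \frac{100}{3}$ ($u = \frac{\left(6 + 4\right)^{2}}{3} = \frac{10^{2}}{3} = \frac{1}{3} \cdot 100 = \frac{100}{3} \approx 33.333$)
$K{\left(j \right)} = -2 + j$
$h{\left(a,W \right)} = -7 + \sqrt{\frac{100}{3} + a}$ ($h{\left(a,W \right)} = -7 + \sqrt{a + \frac{100}{3}} = -7 + \sqrt{\frac{100}{3} + a}$)
$q{\left(m \right)} = -7 + \frac{\sqrt{300 + 9 m}}{3}$
$N{\left(V,J \right)} = -7 + \frac{\sqrt{345}}{3}$ ($N{\left(V,J \right)} = -7 + \frac{\sqrt{300 + 9 \cdot 5}}{3} = -7 + \frac{\sqrt{300 + 45}}{3} = -7 + \frac{\sqrt{345}}{3}$)
$- 27 N{\left(K{\left(-6 \right)},8 - 0 \right)} = - 27 \left(-7 + \frac{\sqrt{345}}{3}\right) = 189 - 9 \sqrt{345}$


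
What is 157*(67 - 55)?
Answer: 1884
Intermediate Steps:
157*(67 - 55) = 157*12 = 1884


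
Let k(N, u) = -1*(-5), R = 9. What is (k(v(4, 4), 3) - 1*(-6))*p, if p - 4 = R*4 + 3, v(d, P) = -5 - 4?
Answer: 473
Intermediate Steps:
v(d, P) = -9
k(N, u) = 5
p = 43 (p = 4 + (9*4 + 3) = 4 + (36 + 3) = 4 + 39 = 43)
(k(v(4, 4), 3) - 1*(-6))*p = (5 - 1*(-6))*43 = (5 + 6)*43 = 11*43 = 473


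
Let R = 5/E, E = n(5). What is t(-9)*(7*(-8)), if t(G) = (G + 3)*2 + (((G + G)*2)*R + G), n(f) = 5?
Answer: 3192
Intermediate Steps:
E = 5
R = 1 (R = 5/5 = 5*(1/5) = 1)
t(G) = 6 + 7*G (t(G) = (G + 3)*2 + (((G + G)*2)*1 + G) = (3 + G)*2 + (((2*G)*2)*1 + G) = (6 + 2*G) + ((4*G)*1 + G) = (6 + 2*G) + (4*G + G) = (6 + 2*G) + 5*G = 6 + 7*G)
t(-9)*(7*(-8)) = (6 + 7*(-9))*(7*(-8)) = (6 - 63)*(-56) = -57*(-56) = 3192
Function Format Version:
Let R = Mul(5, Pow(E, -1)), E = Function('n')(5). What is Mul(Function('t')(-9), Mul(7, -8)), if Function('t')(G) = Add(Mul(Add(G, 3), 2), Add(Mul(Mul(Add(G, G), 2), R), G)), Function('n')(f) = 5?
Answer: 3192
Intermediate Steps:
E = 5
R = 1 (R = Mul(5, Pow(5, -1)) = Mul(5, Rational(1, 5)) = 1)
Function('t')(G) = Add(6, Mul(7, G)) (Function('t')(G) = Add(Mul(Add(G, 3), 2), Add(Mul(Mul(Add(G, G), 2), 1), G)) = Add(Mul(Add(3, G), 2), Add(Mul(Mul(Mul(2, G), 2), 1), G)) = Add(Add(6, Mul(2, G)), Add(Mul(Mul(4, G), 1), G)) = Add(Add(6, Mul(2, G)), Add(Mul(4, G), G)) = Add(Add(6, Mul(2, G)), Mul(5, G)) = Add(6, Mul(7, G)))
Mul(Function('t')(-9), Mul(7, -8)) = Mul(Add(6, Mul(7, -9)), Mul(7, -8)) = Mul(Add(6, -63), -56) = Mul(-57, -56) = 3192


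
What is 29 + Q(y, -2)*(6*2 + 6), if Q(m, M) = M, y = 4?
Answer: -7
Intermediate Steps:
29 + Q(y, -2)*(6*2 + 6) = 29 - 2*(6*2 + 6) = 29 - 2*(12 + 6) = 29 - 2*18 = 29 - 36 = -7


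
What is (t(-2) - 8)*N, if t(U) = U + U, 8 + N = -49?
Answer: 684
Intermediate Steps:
N = -57 (N = -8 - 49 = -57)
t(U) = 2*U
(t(-2) - 8)*N = (2*(-2) - 8)*(-57) = (-4 - 8)*(-57) = -12*(-57) = 684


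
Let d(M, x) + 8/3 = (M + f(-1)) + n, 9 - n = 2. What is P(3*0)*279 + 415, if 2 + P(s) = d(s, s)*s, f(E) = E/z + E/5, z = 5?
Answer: -143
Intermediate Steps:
n = 7 (n = 9 - 1*2 = 9 - 2 = 7)
f(E) = 2*E/5 (f(E) = E/5 + E/5 = 2*E/5)
d(M, x) = 59/15 + M (d(M, x) = -8/3 + ((M + (2/5)*(-1)) + 7) = -8/3 + ((M - 2/5) + 7) = -8/3 + ((-2/5 + M) + 7) = -8/3 + (33/5 + M) = 59/15 + M)
P(s) = -2 + s*(59/15 + s) (P(s) = -2 + (59/15 + s)*s = -2 + s*(59/15 + s))
P(3*0)*279 + 415 = (-2 + (3*0)*(59 + 15*(3*0))/15)*279 + 415 = (-2 + (1/15)*0*(59 + 15*0))*279 + 415 = (-2 + (1/15)*0*(59 + 0))*279 + 415 = (-2 + (1/15)*0*59)*279 + 415 = (-2 + 0)*279 + 415 = -2*279 + 415 = -558 + 415 = -143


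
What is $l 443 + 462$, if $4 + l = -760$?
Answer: $-337990$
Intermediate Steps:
$l = -764$ ($l = -4 - 760 = -764$)
$l 443 + 462 = \left(-764\right) 443 + 462 = -338452 + 462 = -337990$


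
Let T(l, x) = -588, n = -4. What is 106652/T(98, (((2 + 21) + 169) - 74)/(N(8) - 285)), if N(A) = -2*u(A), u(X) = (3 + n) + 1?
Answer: -3809/21 ≈ -181.38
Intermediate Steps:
u(X) = 0 (u(X) = (3 - 4) + 1 = -1 + 1 = 0)
N(A) = 0 (N(A) = -2*0 = 0)
106652/T(98, (((2 + 21) + 169) - 74)/(N(8) - 285)) = 106652/(-588) = 106652*(-1/588) = -3809/21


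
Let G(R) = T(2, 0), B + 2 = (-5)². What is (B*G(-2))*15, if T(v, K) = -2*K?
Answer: 0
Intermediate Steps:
B = 23 (B = -2 + (-5)² = -2 + 25 = 23)
G(R) = 0 (G(R) = -2*0 = 0)
(B*G(-2))*15 = (23*0)*15 = 0*15 = 0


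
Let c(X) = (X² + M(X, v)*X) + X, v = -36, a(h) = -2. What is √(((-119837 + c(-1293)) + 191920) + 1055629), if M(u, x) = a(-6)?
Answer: 3*√311206 ≈ 1673.6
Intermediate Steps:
M(u, x) = -2
c(X) = X² - X (c(X) = (X² - 2*X) + X = X² - X)
√(((-119837 + c(-1293)) + 191920) + 1055629) = √(((-119837 - 1293*(-1 - 1293)) + 191920) + 1055629) = √(((-119837 - 1293*(-1294)) + 191920) + 1055629) = √(((-119837 + 1673142) + 191920) + 1055629) = √((1553305 + 191920) + 1055629) = √(1745225 + 1055629) = √2800854 = 3*√311206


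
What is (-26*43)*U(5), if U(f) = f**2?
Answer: -27950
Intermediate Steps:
(-26*43)*U(5) = -26*43*5**2 = -1118*25 = -27950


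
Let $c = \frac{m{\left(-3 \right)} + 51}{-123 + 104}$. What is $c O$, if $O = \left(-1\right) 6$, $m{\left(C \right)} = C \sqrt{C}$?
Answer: $\frac{306}{19} - \frac{18 i \sqrt{3}}{19} \approx 16.105 - 1.6409 i$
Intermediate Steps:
$m{\left(C \right)} = C^{\frac{3}{2}}$
$c = - \frac{51}{19} + \frac{3 i \sqrt{3}}{19}$ ($c = \frac{\left(-3\right)^{\frac{3}{2}} + 51}{-123 + 104} = \frac{- 3 i \sqrt{3} + 51}{-19} = \left(51 - 3 i \sqrt{3}\right) \left(- \frac{1}{19}\right) = - \frac{51}{19} + \frac{3 i \sqrt{3}}{19} \approx -2.6842 + 0.27348 i$)
$O = -6$
$c O = \left(- \frac{51}{19} + \frac{3 i \sqrt{3}}{19}\right) \left(-6\right) = \frac{306}{19} - \frac{18 i \sqrt{3}}{19}$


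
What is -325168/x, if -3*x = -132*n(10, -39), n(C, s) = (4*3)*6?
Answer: -20323/198 ≈ -102.64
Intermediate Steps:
n(C, s) = 72 (n(C, s) = 12*6 = 72)
x = 3168 (x = -(-44)*72 = -⅓*(-9504) = 3168)
-325168/x = -325168/3168 = -325168*1/3168 = -20323/198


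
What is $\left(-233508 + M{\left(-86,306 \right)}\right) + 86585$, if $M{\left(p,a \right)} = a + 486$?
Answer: $-146131$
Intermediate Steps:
$M{\left(p,a \right)} = 486 + a$
$\left(-233508 + M{\left(-86,306 \right)}\right) + 86585 = \left(-233508 + \left(486 + 306\right)\right) + 86585 = \left(-233508 + 792\right) + 86585 = -232716 + 86585 = -146131$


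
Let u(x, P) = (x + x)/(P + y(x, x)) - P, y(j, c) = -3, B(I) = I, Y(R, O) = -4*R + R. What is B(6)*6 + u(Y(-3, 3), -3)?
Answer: 36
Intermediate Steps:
Y(R, O) = -3*R
u(x, P) = -P + 2*x/(-3 + P) (u(x, P) = (x + x)/(P - 3) - P = (2*x)/(-3 + P) - P = 2*x/(-3 + P) - P = -P + 2*x/(-3 + P))
B(6)*6 + u(Y(-3, 3), -3) = 6*6 + (-1*(-3)² + 2*(-3*(-3)) + 3*(-3))/(-3 - 3) = 36 + (-1*9 + 2*9 - 9)/(-6) = 36 - (-9 + 18 - 9)/6 = 36 - ⅙*0 = 36 + 0 = 36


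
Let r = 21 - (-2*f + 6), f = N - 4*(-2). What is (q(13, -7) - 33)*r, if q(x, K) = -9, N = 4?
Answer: -1638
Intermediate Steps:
f = 12 (f = 4 - 4*(-2) = 4 + 8 = 12)
r = 39 (r = 21 - (-2*12 + 6) = 21 - (-24 + 6) = 21 - 1*(-18) = 21 + 18 = 39)
(q(13, -7) - 33)*r = (-9 - 33)*39 = -42*39 = -1638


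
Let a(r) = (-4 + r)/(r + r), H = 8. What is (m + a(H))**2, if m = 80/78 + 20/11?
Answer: 28185481/2944656 ≈ 9.5717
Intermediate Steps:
a(r) = (-4 + r)/(2*r) (a(r) = (-4 + r)/((2*r)) = (-4 + r)*(1/(2*r)) = (-4 + r)/(2*r))
m = 1220/429 (m = 80*(1/78) + 20*(1/11) = 40/39 + 20/11 = 1220/429 ≈ 2.8438)
(m + a(H))**2 = (1220/429 + (1/2)*(-4 + 8)/8)**2 = (1220/429 + (1/2)*(1/8)*4)**2 = (1220/429 + 1/4)**2 = (5309/1716)**2 = 28185481/2944656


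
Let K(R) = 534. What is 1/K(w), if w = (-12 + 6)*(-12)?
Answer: 1/534 ≈ 0.0018727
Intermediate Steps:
w = 72 (w = -6*(-12) = 72)
1/K(w) = 1/534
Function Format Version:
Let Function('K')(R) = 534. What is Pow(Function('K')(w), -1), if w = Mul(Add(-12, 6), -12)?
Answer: Rational(1, 534) ≈ 0.0018727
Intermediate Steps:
w = 72 (w = Mul(-6, -12) = 72)
Pow(Function('K')(w), -1) = Pow(534, -1) = Rational(1, 534)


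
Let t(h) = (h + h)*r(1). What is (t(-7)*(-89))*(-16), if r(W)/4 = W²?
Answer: -79744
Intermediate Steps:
r(W) = 4*W²
t(h) = 8*h (t(h) = (h + h)*(4*1²) = (2*h)*(4*1) = (2*h)*4 = 8*h)
(t(-7)*(-89))*(-16) = ((8*(-7))*(-89))*(-16) = -56*(-89)*(-16) = 4984*(-16) = -79744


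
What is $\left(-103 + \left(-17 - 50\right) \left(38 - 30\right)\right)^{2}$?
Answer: $408321$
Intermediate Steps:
$\left(-103 + \left(-17 - 50\right) \left(38 - 30\right)\right)^{2} = \left(-103 - 536\right)^{2} = \left(-639\right)^{2} = 408321$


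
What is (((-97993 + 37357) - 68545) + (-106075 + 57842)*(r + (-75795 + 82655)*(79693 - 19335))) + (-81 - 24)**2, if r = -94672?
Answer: -19966591063620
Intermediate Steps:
(((-97993 + 37357) - 68545) + (-106075 + 57842)*(r + (-75795 + 82655)*(79693 - 19335))) + (-81 - 24)**2 = (((-97993 + 37357) - 68545) + (-106075 + 57842)*(-94672 + (-75795 + 82655)*(79693 - 19335))) + (-81 - 24)**2 = ((-60636 - 68545) - 48233*(-94672 + 6860*60358)) + (-105)**2 = (-129181 - 48233*(-94672 + 414055880)) + 11025 = (-129181 - 48233*413961208) + 11025 = (-129181 - 19966590945464) + 11025 = -19966591074645 + 11025 = -19966591063620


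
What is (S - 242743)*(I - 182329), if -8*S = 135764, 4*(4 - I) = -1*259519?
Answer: 244016935487/8 ≈ 3.0502e+10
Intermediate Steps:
I = 259535/4 (I = 4 - (-1)*259519/4 = 4 - 1/4*(-259519) = 4 + 259519/4 = 259535/4 ≈ 64884.)
S = -33941/2 (S = -1/8*135764 = -33941/2 ≈ -16971.)
(S - 242743)*(I - 182329) = (-33941/2 - 242743)*(259535/4 - 182329) = -519427/2*(-469781/4) = 244016935487/8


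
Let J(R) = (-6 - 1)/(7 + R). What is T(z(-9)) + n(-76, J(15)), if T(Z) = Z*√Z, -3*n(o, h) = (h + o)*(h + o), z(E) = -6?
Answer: -2819041/1452 - 6*I*√6 ≈ -1941.5 - 14.697*I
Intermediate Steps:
J(R) = -7/(7 + R)
n(o, h) = -(h + o)²/3 (n(o, h) = -(h + o)*(h + o)/3 = -(h + o)²/3)
T(Z) = Z^(3/2)
T(z(-9)) + n(-76, J(15)) = (-6)^(3/2) - (-7/(7 + 15) - 76)²/3 = -6*I*√6 - (-7/22 - 76)²/3 = -6*I*√6 - (-1679/22)²/3 = -6*I*√6 - ⅓*2819041/484 = -6*I*√6 - 2819041/1452 = -2819041/1452 - 6*I*√6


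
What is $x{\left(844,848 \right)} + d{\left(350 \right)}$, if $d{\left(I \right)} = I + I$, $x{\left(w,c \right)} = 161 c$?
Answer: $137228$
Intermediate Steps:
$d{\left(I \right)} = 2 I$
$x{\left(844,848 \right)} + d{\left(350 \right)} = 161 \cdot 848 + 2 \cdot 350 = 136528 + 700 = 137228$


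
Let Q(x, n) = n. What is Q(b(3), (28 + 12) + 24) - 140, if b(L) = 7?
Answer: -76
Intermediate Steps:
Q(b(3), (28 + 12) + 24) - 140 = ((28 + 12) + 24) - 140 = (40 + 24) - 140 = 64 - 140 = -76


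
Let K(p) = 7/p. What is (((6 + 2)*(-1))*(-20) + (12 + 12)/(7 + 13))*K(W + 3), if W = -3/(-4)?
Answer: 22568/75 ≈ 300.91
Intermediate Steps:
W = ¾ (W = -3*(-¼) = ¾ ≈ 0.75000)
(((6 + 2)*(-1))*(-20) + (12 + 12)/(7 + 13))*K(W + 3) = (((6 + 2)*(-1))*(-20) + (12 + 12)/(7 + 13))*(7/(¾ + 3)) = ((8*(-1))*(-20) + 24/20)*(7/(15/4)) = (-8*(-20) + 24*(1/20))*(7*(4/15)) = (160 + 6/5)*(28/15) = (806/5)*(28/15) = 22568/75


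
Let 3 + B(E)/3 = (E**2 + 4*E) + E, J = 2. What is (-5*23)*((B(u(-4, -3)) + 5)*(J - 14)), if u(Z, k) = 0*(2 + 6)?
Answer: -5520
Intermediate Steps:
u(Z, k) = 0 (u(Z, k) = 0*8 = 0)
B(E) = -9 + 3*E**2 + 15*E (B(E) = -9 + 3*((E**2 + 4*E) + E) = -9 + 3*(E**2 + 5*E) = -9 + (3*E**2 + 15*E) = -9 + 3*E**2 + 15*E)
(-5*23)*((B(u(-4, -3)) + 5)*(J - 14)) = (-5*23)*(((-9 + 3*0**2 + 15*0) + 5)*(2 - 14)) = -115*((-9 + 3*0 + 0) + 5)*(-12) = -115*((-9 + 0 + 0) + 5)*(-12) = -115*(-9 + 5)*(-12) = -(-460)*(-12) = -115*48 = -5520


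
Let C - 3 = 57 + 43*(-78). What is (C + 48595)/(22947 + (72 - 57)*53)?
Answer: 45301/23742 ≈ 1.9081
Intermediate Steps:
C = -3294 (C = 3 + (57 + 43*(-78)) = 3 + (57 - 3354) = 3 - 3297 = -3294)
(C + 48595)/(22947 + (72 - 57)*53) = (-3294 + 48595)/(22947 + (72 - 57)*53) = 45301/(22947 + 15*53) = 45301/(22947 + 795) = 45301/23742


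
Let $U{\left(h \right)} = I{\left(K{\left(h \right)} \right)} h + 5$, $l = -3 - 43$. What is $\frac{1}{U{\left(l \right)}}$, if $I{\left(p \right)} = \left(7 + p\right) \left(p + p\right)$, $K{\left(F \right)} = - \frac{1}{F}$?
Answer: $- \frac{23}{208} \approx -0.11058$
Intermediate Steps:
$l = -46$ ($l = -3 - 43 = -46$)
$I{\left(p \right)} = 2 p \left(7 + p\right)$ ($I{\left(p \right)} = \left(7 + p\right) 2 p = 2 p \left(7 + p\right)$)
$U{\left(h \right)} = -9 + \frac{2}{h}$ ($U{\left(h \right)} = 2 \left(- \frac{1}{h}\right) \left(7 - \frac{1}{h}\right) h + 5 = - \frac{2 \left(7 - \frac{1}{h}\right)}{h} h + 5 = \left(-14 + \frac{2}{h}\right) + 5 = -9 + \frac{2}{h}$)
$\frac{1}{U{\left(l \right)}} = \frac{1}{-9 + \frac{2}{-46}} = \frac{1}{-9 + 2 \left(- \frac{1}{46}\right)} = \frac{1}{-9 - \frac{1}{23}} = \frac{1}{- \frac{208}{23}} = - \frac{23}{208}$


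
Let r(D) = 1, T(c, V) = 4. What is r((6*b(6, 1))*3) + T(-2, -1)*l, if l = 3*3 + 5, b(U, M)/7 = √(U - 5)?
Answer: 57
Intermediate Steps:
b(U, M) = 7*√(-5 + U) (b(U, M) = 7*√(U - 5) = 7*√(-5 + U))
l = 14 (l = 9 + 5 = 14)
r((6*b(6, 1))*3) + T(-2, -1)*l = 1 + 4*14 = 1 + 56 = 57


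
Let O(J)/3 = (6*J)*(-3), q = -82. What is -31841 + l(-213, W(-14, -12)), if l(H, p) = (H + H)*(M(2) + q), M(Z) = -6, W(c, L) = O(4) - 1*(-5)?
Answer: 5647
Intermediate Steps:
O(J) = -54*J (O(J) = 3*((6*J)*(-3)) = 3*(-18*J) = -54*J)
W(c, L) = -211 (W(c, L) = -54*4 - 1*(-5) = -216 + 5 = -211)
l(H, p) = -176*H (l(H, p) = (H + H)*(-6 - 82) = (2*H)*(-88) = -176*H)
-31841 + l(-213, W(-14, -12)) = -31841 - 176*(-213) = -31841 + 37488 = 5647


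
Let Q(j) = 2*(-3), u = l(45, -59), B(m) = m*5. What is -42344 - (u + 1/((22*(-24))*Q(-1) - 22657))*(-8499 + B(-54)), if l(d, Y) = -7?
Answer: -2021544272/19489 ≈ -1.0373e+5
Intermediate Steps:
B(m) = 5*m
u = -7
Q(j) = -6
-42344 - (u + 1/((22*(-24))*Q(-1) - 22657))*(-8499 + B(-54)) = -42344 - (-7 + 1/((22*(-24))*(-6) - 22657))*(-8499 + 5*(-54)) = -42344 - (-7 + 1/(-528*(-6) - 22657))*(-8499 - 270) = -42344 - (-7 + 1/(3168 - 22657))*(-8769) = -42344 - (-7 + 1/(-19489))*(-8769) = -42344 - (-7 - 1/19489)*(-8769) = -42344 - (-136424)*(-8769)/19489 = -42344 - 1*1196302056/19489 = -42344 - 1196302056/19489 = -2021544272/19489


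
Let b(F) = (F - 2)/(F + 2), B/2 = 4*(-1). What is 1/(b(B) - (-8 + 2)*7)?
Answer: 3/131 ≈ 0.022901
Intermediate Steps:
B = -8 (B = 2*(4*(-1)) = 2*(-4) = -8)
b(F) = (-2 + F)/(2 + F)
1/(b(B) - (-8 + 2)*7) = 1/((-2 - 8)/(2 - 8) - (-8 + 2)*7) = 1/(-10/(-6) - (-6)*7) = 1/(-⅙*(-10) - 1*(-42)) = 1/(5/3 + 42) = 1/(131/3) = 3/131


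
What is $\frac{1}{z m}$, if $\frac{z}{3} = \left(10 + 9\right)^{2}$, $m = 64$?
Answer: $\frac{1}{69312} \approx 1.4428 \cdot 10^{-5}$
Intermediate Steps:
$z = 1083$ ($z = 3 \left(10 + 9\right)^{2} = 3 \cdot 19^{2} = 3 \cdot 361 = 1083$)
$\frac{1}{z m} = \frac{1}{1083 \cdot 64} = \frac{1}{69312}$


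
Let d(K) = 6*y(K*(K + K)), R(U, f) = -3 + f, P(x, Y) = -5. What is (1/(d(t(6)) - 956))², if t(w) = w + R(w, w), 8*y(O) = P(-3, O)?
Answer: 16/14737921 ≈ 1.0856e-6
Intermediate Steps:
y(O) = -5/8 (y(O) = (⅛)*(-5) = -5/8)
t(w) = -3 + 2*w (t(w) = w + (-3 + w) = -3 + 2*w)
d(K) = -15/4 (d(K) = 6*(-5/8) = -15/4)
(1/(d(t(6)) - 956))² = (1/(-15/4 - 956))² = (1/(-3839/4))² = (-4/3839)² = 16/14737921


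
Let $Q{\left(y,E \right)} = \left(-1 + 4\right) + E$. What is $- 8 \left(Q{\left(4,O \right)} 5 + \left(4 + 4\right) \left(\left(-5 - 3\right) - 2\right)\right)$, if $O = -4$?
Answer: $680$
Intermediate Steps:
$Q{\left(y,E \right)} = 3 + E$
$- 8 \left(Q{\left(4,O \right)} 5 + \left(4 + 4\right) \left(\left(-5 - 3\right) - 2\right)\right) = - 8 \left(\left(3 - 4\right) 5 + \left(4 + 4\right) \left(\left(-5 - 3\right) - 2\right)\right) = - 8 \left(\left(-1\right) 5 + 8 \left(-8 - 2\right)\right) = - 8 \left(-5 + 8 \left(-10\right)\right) = - 8 \left(-5 - 80\right) = \left(-8\right) \left(-85\right) = 680$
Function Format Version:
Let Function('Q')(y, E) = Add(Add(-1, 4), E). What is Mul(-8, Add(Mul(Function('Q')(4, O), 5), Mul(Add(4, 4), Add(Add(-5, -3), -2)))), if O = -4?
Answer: 680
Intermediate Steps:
Function('Q')(y, E) = Add(3, E)
Mul(-8, Add(Mul(Function('Q')(4, O), 5), Mul(Add(4, 4), Add(Add(-5, -3), -2)))) = Mul(-8, Add(Mul(Add(3, -4), 5), Mul(Add(4, 4), Add(Add(-5, -3), -2)))) = Mul(-8, Add(Mul(-1, 5), Mul(8, Add(-8, -2)))) = Mul(-8, Add(-5, Mul(8, -10))) = Mul(-8, Add(-5, -80)) = Mul(-8, -85) = 680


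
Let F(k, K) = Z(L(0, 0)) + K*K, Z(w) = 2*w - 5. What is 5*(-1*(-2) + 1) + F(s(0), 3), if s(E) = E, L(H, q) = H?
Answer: 19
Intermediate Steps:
Z(w) = -5 + 2*w
F(k, K) = -5 + K**2 (F(k, K) = (-5 + 2*0) + K*K = (-5 + 0) + K**2 = -5 + K**2)
5*(-1*(-2) + 1) + F(s(0), 3) = 5*(-1*(-2) + 1) + (-5 + 3**2) = 5*(2 + 1) + (-5 + 9) = 5*3 + 4 = 15 + 4 = 19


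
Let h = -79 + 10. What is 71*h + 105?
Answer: -4794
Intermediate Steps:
h = -69
71*h + 105 = 71*(-69) + 105 = -4899 + 105 = -4794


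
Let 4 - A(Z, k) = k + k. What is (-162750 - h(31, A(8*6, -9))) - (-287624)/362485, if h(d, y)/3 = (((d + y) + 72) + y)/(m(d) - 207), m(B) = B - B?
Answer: -1356847599133/8337155 ≈ -1.6275e+5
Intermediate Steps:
A(Z, k) = 4 - 2*k (A(Z, k) = 4 - (k + k) = 4 - 2*k)
m(B) = 0
h(d, y) = -24/23 - 2*y/69 - d/69 (h(d, y) = 3*((((d + y) + 72) + y)/(0 - 207)) = 3*(((72 + d + y) + y)/(-207)) = 3*((72 + d + 2*y)*(-1/207)) = 3*(-8/23 - 2*y/207 - d/207) = -24/23 - 2*y/69 - d/69)
(-162750 - h(31, A(8*6, -9))) - (-287624)/362485 = (-162750 - (-24/23 - 2*(4 - 2*(-9))/69 - 1/69*31)) - (-287624)/362485 = (-162750 - (-24/23 - 2*(4 + 18)/69 - 31/69)) - (-287624)/362485 = (-162750 - (-24/23 - 2/69*22 - 31/69)) - 1*(-287624/362485) = (-162750 - (-24/23 - 44/69 - 31/69)) + 287624/362485 = (-162750 - 1*(-49/23)) + 287624/362485 = (-162750 + 49/23) + 287624/362485 = -3743201/23 + 287624/362485 = -1356847599133/8337155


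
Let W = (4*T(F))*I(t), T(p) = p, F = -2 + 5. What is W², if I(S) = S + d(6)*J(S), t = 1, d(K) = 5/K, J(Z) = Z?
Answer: 484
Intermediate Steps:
F = 3
I(S) = 11*S/6 (I(S) = S + (5/6)*S = S + (5*(⅙))*S = S + 5*S/6 = 11*S/6)
W = 22 (W = (4*3)*((11/6)*1) = 12*(11/6) = 22)
W² = 22² = 484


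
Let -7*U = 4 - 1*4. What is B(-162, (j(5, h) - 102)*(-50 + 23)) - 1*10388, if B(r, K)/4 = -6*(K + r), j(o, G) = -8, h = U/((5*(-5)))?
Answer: -77780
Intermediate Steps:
U = 0 (U = -(4 - 1*4)/7 = -(4 - 4)/7 = -⅐*0 = 0)
h = 0 (h = 0/((5*(-5))) = 0/(-25) = 0*(-1/25) = 0)
B(r, K) = -24*K - 24*r (B(r, K) = 4*(-6*(K + r)) = 4*(-6*K - 6*r) = -24*K - 24*r)
B(-162, (j(5, h) - 102)*(-50 + 23)) - 1*10388 = (-24*(-8 - 102)*(-50 + 23) - 24*(-162)) - 1*10388 = (-(-2640)*(-27) + 3888) - 10388 = (-24*2970 + 3888) - 10388 = (-71280 + 3888) - 10388 = -67392 - 10388 = -77780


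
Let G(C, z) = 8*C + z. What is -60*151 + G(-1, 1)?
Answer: -9067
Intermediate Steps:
G(C, z) = z + 8*C
-60*151 + G(-1, 1) = -60*151 + (1 + 8*(-1)) = -9060 + (1 - 8) = -9060 - 7 = -9067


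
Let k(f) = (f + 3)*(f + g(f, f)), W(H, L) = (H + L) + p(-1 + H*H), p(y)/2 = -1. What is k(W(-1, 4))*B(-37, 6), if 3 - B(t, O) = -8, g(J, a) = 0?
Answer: 44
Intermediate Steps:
p(y) = -2 (p(y) = 2*(-1) = -2)
B(t, O) = 11 (B(t, O) = 3 - 1*(-8) = 3 + 8 = 11)
W(H, L) = -2 + H + L (W(H, L) = (H + L) - 2 = -2 + H + L)
k(f) = f*(3 + f) (k(f) = (f + 3)*(f + 0) = (3 + f)*f = f*(3 + f))
k(W(-1, 4))*B(-37, 6) = ((-2 - 1 + 4)*(3 + (-2 - 1 + 4)))*11 = (1*(3 + 1))*11 = (1*4)*11 = 4*11 = 44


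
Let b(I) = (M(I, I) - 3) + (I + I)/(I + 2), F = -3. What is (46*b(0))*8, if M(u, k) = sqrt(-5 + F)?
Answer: -1104 + 736*I*sqrt(2) ≈ -1104.0 + 1040.9*I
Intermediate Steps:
M(u, k) = 2*I*sqrt(2) (M(u, k) = sqrt(-5 - 3) = sqrt(-8) = 2*I*sqrt(2))
b(I) = -3 + 2*I*sqrt(2) + 2*I/(2 + I) (b(I) = (2*I*sqrt(2) - 3) + (I + I)/(I + 2) = (-3 + 2*I*sqrt(2)) + (2*I)/(2 + I) = (-3 + 2*I*sqrt(2)) + 2*I/(2 + I) = -3 + 2*I*sqrt(2) + 2*I/(2 + I))
(46*b(0))*8 = (46*((-6 - 1*0 + 4*I*sqrt(2) + 2*I*0*sqrt(2))/(2 + 0)))*8 = (46*((-6 + 0 + 4*I*sqrt(2) + 0)/2))*8 = (46*((-6 + 4*I*sqrt(2))/2))*8 = (46*(-3 + 2*I*sqrt(2)))*8 = (-138 + 92*I*sqrt(2))*8 = -1104 + 736*I*sqrt(2)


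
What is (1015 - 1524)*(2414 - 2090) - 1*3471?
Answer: -168387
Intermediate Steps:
(1015 - 1524)*(2414 - 2090) - 1*3471 = -509*324 - 3471 = -164916 - 3471 = -168387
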